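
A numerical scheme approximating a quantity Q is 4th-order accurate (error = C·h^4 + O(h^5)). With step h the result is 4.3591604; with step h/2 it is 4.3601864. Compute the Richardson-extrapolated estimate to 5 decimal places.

4.36025

The leading error scales as h^4; refining by a factor of 2 reduces it by 2^4 = 16.
Extrapolated value = (16·A(h/2) − A(h)) / (16 − 1)
= (16·4.3601864 − 4.3591604) / 15
= 65.4038220 / 15 = 4.3602548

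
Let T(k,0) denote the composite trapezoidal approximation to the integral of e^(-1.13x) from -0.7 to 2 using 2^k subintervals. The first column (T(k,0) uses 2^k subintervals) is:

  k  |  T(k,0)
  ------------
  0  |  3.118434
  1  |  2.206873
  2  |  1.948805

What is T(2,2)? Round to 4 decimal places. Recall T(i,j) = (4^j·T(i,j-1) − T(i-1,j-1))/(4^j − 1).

Richardson extrapolation on the trapezoidal column (denominator 4−1=3):
T(1,1) = 2.206873 + (2.206873 − 3.118434)/3 = 1.903019
T(2,1) = 1.948805 + (1.948805 − 2.206873)/3 = 1.862782
T(2,2) = 1.862782 + (1.862782 − 1.903019)/15 = 1.860100

1.8601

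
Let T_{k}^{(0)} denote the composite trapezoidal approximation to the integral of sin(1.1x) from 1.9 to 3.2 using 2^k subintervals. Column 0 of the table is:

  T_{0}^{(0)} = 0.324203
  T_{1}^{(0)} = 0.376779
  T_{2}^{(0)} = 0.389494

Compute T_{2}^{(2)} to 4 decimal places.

T_{1}^{(1)} = (4·0.376779 − 0.324203) / 3 = 0.394304
T_{2}^{(1)} = 0.389494 + (0.389494 − 0.376779)/3 = 0.393732
T_{2}^{(2)} = 0.393732 + (0.393732 − 0.394304)/15 = 0.393694

0.3937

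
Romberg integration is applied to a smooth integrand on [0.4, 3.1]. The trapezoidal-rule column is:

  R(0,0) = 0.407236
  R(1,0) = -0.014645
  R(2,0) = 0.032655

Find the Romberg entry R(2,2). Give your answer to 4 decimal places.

0.0620

Richardson extrapolation on the trapezoidal column (denominator 4−1=3):
R(1,1) = -0.014645 + (-0.014645 − 0.407236)/3 = -0.155272
R(2,1) = (4·0.032655 − (-0.014645)) / 3 = 0.048422
R(2,2) = 0.048422 + (0.048422 − (-0.155272))/15 = 0.062002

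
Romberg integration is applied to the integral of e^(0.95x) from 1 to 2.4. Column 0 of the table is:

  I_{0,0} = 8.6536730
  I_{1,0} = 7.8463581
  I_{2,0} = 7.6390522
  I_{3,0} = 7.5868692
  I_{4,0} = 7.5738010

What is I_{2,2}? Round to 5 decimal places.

I_{1,1} = 7.8463581 + (7.8463581 − 8.6536730)/3 = 7.5772531
I_{2,1} = (4·7.6390522 − 7.8463581) / 3 = 7.5699502
I_{2,2} = (16·7.5699502 − 7.5772531) / 15 = 7.5694633

7.56946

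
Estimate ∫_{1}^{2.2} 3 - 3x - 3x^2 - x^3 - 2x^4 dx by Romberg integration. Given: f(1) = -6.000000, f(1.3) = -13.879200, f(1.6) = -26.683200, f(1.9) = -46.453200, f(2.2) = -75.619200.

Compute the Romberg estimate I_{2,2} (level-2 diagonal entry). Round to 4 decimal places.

-37.6289

I_{0,0} (trapezoid, 1 panel, h=1.2000): -48.971520
I_{1,0} (trapezoid, 2 panels, h=0.6000): -40.495680
I_{2,0} (trapezoid, 4 panels, h=0.3000): -38.347560
I_{1,1} = -40.495680 + (-40.495680 − (-48.971520))/3 = -37.670400
I_{2,1} = -38.347560 + (-38.347560 − (-40.495680))/3 = -37.631520
I_{2,2} = -37.631520 + (-37.631520 − (-37.670400))/15 = -37.628928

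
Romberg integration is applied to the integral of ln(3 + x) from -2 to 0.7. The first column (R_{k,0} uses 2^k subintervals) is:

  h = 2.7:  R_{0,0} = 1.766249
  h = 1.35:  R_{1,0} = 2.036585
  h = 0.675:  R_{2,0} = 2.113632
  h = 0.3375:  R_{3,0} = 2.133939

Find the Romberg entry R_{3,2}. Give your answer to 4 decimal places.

R_{2,1} = (4·2.113632 − 2.036585) / 3 = 2.139314
R_{3,1} = (4·2.133939 − 2.113632) / 3 = 2.140708
R_{3,2} = 2.140708 + (2.140708 − 2.139314)/15 = 2.140801

2.1408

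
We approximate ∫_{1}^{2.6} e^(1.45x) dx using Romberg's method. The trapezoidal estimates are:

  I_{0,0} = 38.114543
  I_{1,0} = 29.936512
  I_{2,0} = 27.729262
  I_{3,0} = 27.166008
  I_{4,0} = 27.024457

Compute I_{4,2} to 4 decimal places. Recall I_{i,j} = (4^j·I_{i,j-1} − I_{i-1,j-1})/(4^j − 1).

26.9772

I_{3,1} = 27.166008 + (27.166008 − 27.729262)/3 = 26.978257
I_{4,1} = (4·27.024457 − 27.166008) / 3 = 26.977273
I_{4,2} = 26.977273 + (26.977273 − 26.978257)/15 = 26.977207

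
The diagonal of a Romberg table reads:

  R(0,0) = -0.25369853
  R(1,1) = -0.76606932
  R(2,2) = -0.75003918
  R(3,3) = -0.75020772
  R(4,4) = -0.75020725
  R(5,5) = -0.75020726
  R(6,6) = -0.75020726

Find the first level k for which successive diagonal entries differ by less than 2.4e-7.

|R(1,1) − R(0,0)| = 0.51237079 ≥ 2.4e-7
|R(2,2) − R(1,1)| = 0.01603014 ≥ 2.4e-7
|R(3,3) − R(2,2)| = 0.00016854 ≥ 2.4e-7
|R(4,4) − R(3,3)| = 0.00000047 ≥ 2.4e-7
|R(5,5) − R(4,4)| = 0.00000001 < 2.4e-7

k = 5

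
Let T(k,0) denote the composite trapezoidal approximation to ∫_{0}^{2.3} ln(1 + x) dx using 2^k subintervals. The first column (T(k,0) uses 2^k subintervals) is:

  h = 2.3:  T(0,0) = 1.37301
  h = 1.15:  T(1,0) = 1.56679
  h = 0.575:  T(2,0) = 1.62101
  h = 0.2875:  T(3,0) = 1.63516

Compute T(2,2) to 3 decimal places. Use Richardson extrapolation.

1.640

Richardson extrapolation on the trapezoidal column (denominator 4−1=3):
T(1,1) = (4·1.56679 − 1.37301) / 3 = 1.63138
T(2,1) = 1.62101 + (1.62101 − 1.56679)/3 = 1.63908
T(2,2) = 1.63908 + (1.63908 − 1.63138)/15 = 1.63959
(Column j=1 coincides with Simpson's rule on the same nodes.)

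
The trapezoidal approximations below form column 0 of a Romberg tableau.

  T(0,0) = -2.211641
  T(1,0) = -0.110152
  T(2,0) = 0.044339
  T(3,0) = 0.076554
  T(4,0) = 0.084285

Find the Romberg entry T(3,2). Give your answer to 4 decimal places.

0.0867

Richardson extrapolation on the trapezoidal column (denominator 4−1=3):
T(2,1) = 0.044339 + (0.044339 − (-0.110152))/3 = 0.095836
T(3,1) = (4·0.076554 − 0.044339) / 3 = 0.087292
T(3,2) = 0.087292 + (0.087292 − 0.095836)/15 = 0.086722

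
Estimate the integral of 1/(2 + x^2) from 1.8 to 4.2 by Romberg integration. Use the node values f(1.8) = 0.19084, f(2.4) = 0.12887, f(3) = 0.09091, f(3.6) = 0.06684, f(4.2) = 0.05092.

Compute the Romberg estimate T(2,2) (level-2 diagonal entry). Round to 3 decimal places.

0.241

T(0,0) (trapezoid, 1 panel, h=2.4000): 0.29011
T(1,0) (trapezoid, 2 panels, h=1.2000): 0.25415
T(2,0) (trapezoid, 4 panels, h=0.6000): 0.24450
T(1,1) = 0.25415 + (0.25415 − 0.29011)/3 = 0.24216
T(2,1) = 0.24450 + (0.24450 − 0.25415)/3 = 0.24128
T(2,2) = 0.24128 + (0.24128 − 0.24216)/15 = 0.24122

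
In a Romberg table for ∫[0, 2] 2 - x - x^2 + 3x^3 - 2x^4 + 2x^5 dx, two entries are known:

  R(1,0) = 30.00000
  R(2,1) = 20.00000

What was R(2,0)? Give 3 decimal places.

From R(2,1) = (4·R(2,0) − R(1,0))/3, solve for R(2,0):
4·R(2,0) = 3·20.00000 + 30.00000 = 90.00000
R(2,0) = 22.50000

22.500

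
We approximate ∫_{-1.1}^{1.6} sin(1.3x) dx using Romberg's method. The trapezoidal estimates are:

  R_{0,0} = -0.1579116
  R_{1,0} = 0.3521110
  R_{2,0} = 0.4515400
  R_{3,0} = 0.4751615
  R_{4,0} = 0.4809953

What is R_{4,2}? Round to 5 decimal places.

0.48293

R_{3,1} = (4·0.4751615 − 0.4515400) / 3 = 0.4830353
R_{4,1} = (4·0.4809953 − 0.4751615) / 3 = 0.4829399
R_{4,2} = (16·0.4829399 − 0.4830353) / 15 = 0.4829335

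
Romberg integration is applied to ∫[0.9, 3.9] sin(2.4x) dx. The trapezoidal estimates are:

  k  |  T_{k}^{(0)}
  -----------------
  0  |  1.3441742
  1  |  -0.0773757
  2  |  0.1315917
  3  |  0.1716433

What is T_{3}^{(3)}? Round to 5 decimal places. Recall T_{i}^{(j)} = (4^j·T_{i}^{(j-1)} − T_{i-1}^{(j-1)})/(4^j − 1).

Richardson extrapolation on the trapezoidal column (denominator 4−1=3):
T_{1}^{(1)} = -0.0773757 + (-0.0773757 − 1.3441742)/3 = -0.5512257
T_{2}^{(1)} = 0.1315917 + (0.1315917 − (-0.0773757))/3 = 0.2012475
T_{3}^{(1)} = 0.1716433 + (0.1716433 − 0.1315917)/3 = 0.1849938
T_{2}^{(2)} = (16·0.2012475 − (-0.5512257)) / 15 = 0.2514124
T_{3}^{(2)} = (16·0.1849938 − 0.2012475) / 15 = 0.1839102
T_{3}^{(3)} = 0.1839102 + (0.1839102 − 0.2514124)/63 = 0.1828387

0.18284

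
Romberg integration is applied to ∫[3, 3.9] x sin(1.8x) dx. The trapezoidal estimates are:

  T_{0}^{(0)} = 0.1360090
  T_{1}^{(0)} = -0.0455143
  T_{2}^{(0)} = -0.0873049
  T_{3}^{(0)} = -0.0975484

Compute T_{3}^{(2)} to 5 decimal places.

-0.10094

T_{2}^{(1)} = (4·(-0.0873049) − (-0.0455143)) / 3 = -0.1012351
T_{3}^{(1)} = -0.0975484 + (-0.0975484 − (-0.0873049))/3 = -0.1009629
T_{3}^{(2)} = (16·(-0.1009629) − (-0.1012351)) / 15 = -0.1009448
(Column j=1 coincides with Simpson's rule on the same nodes.)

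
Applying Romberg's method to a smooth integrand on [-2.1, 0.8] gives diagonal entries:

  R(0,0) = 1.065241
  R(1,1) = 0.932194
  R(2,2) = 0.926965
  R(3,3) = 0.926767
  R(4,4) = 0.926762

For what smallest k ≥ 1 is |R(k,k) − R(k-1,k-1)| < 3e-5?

k = 4

|R(1,1) − R(0,0)| = 0.133047 ≥ 3e-5
|R(2,2) − R(1,1)| = 0.005229 ≥ 3e-5
|R(3,3) − R(2,2)| = 0.000198 ≥ 3e-5
|R(4,4) − R(3,3)| = 0.000005 < 3e-5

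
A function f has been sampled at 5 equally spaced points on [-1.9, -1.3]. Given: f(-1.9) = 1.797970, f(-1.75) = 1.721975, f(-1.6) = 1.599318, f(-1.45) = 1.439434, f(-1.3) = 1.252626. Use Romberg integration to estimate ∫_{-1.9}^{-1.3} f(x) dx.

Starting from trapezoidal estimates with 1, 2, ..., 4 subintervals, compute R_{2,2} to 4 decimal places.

R_{0,0} (trapezoid, 1 panel, h=0.6000): 0.915179
R_{1,0} (trapezoid, 2 panels, h=0.3000): 0.937385
R_{2,0} (trapezoid, 4 panels, h=0.1500): 0.942904
R_{1,1} = 0.937385 + (0.937385 − 0.915179)/3 = 0.944787
R_{2,1} = 0.942904 + (0.942904 − 0.937385)/3 = 0.944744
R_{2,2} = 0.944744 + (0.944744 − 0.944787)/15 = 0.944741

0.9447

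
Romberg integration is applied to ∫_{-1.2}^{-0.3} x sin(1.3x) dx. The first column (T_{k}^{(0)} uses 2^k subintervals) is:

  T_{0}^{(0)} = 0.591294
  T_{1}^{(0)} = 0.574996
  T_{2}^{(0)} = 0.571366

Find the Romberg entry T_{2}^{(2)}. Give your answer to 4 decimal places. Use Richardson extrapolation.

Richardson extrapolation on the trapezoidal column (denominator 4−1=3):
T_{1}^{(1)} = 0.574996 + (0.574996 − 0.591294)/3 = 0.569563
T_{2}^{(1)} = (4·0.571366 − 0.574996) / 3 = 0.570156
T_{2}^{(2)} = (16·0.570156 − 0.569563) / 15 = 0.570196

0.5702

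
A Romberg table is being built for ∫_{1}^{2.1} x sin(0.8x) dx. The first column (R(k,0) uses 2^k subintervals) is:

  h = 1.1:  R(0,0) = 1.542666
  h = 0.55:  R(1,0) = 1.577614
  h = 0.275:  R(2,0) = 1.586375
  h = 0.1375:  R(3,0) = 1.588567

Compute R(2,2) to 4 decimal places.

1.5893

Richardson extrapolation on the trapezoidal column (denominator 4−1=3):
R(1,1) = 1.577614 + (1.577614 − 1.542666)/3 = 1.589263
R(2,1) = (4·1.586375 − 1.577614) / 3 = 1.589295
R(2,2) = 1.589295 + (1.589295 − 1.589263)/15 = 1.589297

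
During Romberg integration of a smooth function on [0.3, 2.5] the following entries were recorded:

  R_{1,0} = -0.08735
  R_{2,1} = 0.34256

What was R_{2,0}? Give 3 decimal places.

0.235

From R_{2,1} = (4·R_{2,0} − R_{1,0})/3, solve for R_{2,0}:
4·R_{2,0} = 3·0.34256 + (-0.08735) = 0.94033
R_{2,0} = 0.23508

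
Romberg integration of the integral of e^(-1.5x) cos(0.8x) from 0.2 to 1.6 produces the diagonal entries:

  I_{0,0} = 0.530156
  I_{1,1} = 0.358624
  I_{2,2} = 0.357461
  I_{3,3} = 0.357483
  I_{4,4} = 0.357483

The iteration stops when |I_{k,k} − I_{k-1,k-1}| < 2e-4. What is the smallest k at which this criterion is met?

k = 3

|I_{1,1} − I_{0,0}| = 0.171532 ≥ 2e-4
|I_{2,2} − I_{1,1}| = 0.001163 ≥ 2e-4
|I_{3,3} − I_{2,2}| = 0.000022 < 2e-4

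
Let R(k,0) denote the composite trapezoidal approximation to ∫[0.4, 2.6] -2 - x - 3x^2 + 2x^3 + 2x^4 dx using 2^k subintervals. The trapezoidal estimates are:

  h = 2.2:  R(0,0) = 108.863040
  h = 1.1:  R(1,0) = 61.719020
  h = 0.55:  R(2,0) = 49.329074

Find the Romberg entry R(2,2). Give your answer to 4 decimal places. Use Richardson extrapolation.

45.1454

Richardson extrapolation on the trapezoidal column (denominator 4−1=3):
R(1,1) = 61.719020 + (61.719020 − 108.863040)/3 = 46.004347
R(2,1) = (4·49.329074 − 61.719020) / 3 = 45.199092
R(2,2) = (16·45.199092 − 46.004347) / 15 = 45.145408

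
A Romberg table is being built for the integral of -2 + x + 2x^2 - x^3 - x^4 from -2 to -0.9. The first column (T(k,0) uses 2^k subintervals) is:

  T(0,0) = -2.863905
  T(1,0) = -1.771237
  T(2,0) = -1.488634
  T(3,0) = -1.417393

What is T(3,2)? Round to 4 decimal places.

-1.3936

Richardson extrapolation on the trapezoidal column (denominator 4−1=3):
T(2,1) = (4·(-1.488634) − (-1.771237)) / 3 = -1.394433
T(3,1) = -1.417393 + (-1.417393 − (-1.488634))/3 = -1.393646
T(3,2) = -1.393646 + (-1.393646 − (-1.394433))/15 = -1.393594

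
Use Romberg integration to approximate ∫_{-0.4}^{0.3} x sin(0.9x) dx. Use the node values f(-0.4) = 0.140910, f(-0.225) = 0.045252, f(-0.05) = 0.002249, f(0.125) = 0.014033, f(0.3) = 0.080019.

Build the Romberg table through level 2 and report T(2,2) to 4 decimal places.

0.0270

T(0,0) (trapezoid, 1 panel, h=0.7000): 0.077325
T(1,0) (trapezoid, 2 panels, h=0.3500): 0.039450
T(2,0) (trapezoid, 4 panels, h=0.1750): 0.030100
T(1,1) = 0.039450 + (0.039450 − 0.077325)/3 = 0.026825
T(2,1) = 0.030100 + (0.030100 − 0.039450)/3 = 0.026983
T(2,2) = 0.026983 + (0.026983 − 0.026825)/15 = 0.026994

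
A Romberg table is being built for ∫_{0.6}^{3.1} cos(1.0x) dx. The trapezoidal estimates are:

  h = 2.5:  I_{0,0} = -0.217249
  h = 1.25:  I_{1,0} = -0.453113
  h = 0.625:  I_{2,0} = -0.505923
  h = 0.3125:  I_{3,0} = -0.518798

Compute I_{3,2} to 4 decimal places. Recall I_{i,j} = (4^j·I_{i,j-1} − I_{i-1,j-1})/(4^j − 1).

-0.5231

I_{2,1} = -0.505923 + (-0.505923 − (-0.453113))/3 = -0.523526
I_{3,1} = (4·(-0.518798) − (-0.505923)) / 3 = -0.523090
I_{3,2} = -0.523090 + (-0.523090 − (-0.523526))/15 = -0.523061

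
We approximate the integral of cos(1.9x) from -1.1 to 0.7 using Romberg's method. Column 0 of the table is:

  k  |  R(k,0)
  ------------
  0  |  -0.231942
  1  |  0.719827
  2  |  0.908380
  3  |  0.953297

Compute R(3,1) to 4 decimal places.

R(3,1) = 0.953297 + (0.953297 − 0.908380)/3 = 0.968269

0.9683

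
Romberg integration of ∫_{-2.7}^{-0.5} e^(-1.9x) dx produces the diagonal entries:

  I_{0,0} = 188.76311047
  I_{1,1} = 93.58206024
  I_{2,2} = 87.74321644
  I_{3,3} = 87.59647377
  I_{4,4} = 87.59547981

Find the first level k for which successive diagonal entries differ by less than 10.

k = 2

|I_{1,1} − I_{0,0}| = 95.18105023 ≥ 10
|I_{2,2} − I_{1,1}| = 5.83884380 < 10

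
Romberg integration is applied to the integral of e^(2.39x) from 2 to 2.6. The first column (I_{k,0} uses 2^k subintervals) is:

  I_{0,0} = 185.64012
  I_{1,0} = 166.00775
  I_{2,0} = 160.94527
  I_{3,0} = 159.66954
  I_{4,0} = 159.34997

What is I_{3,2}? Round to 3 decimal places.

I_{2,1} = 160.94527 + (160.94527 − 166.00775)/3 = 159.25778
I_{3,1} = (4·159.66954 − 160.94527) / 3 = 159.24430
I_{3,2} = 159.24430 + (159.24430 − 159.25778)/15 = 159.24340

159.243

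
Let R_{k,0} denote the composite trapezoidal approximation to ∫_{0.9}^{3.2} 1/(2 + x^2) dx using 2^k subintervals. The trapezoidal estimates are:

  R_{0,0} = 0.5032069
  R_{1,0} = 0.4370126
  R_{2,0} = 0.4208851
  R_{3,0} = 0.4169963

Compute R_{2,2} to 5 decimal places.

0.41555

Richardson extrapolation on the trapezoidal column (denominator 4−1=3):
R_{1,1} = 0.4370126 + (0.4370126 − 0.5032069)/3 = 0.4149478
R_{2,1} = (4·0.4208851 − 0.4370126) / 3 = 0.4155093
R_{2,2} = (16·0.4155093 − 0.4149478) / 15 = 0.4155467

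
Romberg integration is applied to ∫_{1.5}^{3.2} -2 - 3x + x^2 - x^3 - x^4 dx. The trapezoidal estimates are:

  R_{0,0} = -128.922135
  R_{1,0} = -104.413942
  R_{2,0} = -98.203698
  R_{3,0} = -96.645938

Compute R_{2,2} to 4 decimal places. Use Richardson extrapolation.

-96.1262

Richardson extrapolation on the trapezoidal column (denominator 4−1=3):
R_{1,1} = (4·(-104.413942) − (-128.922135)) / 3 = -96.244544
R_{2,1} = -98.203698 + (-98.203698 − (-104.413942))/3 = -96.133617
R_{2,2} = (16·(-96.133617) − (-96.244544)) / 15 = -96.126222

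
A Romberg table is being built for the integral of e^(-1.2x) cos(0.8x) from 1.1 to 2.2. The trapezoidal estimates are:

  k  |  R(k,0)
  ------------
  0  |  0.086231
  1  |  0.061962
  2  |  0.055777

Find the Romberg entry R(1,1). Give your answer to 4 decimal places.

0.0539

R(1,1) = 0.061962 + (0.061962 − 0.086231)/3 = 0.053872
(Column j=1 coincides with Simpson's rule on the same nodes.)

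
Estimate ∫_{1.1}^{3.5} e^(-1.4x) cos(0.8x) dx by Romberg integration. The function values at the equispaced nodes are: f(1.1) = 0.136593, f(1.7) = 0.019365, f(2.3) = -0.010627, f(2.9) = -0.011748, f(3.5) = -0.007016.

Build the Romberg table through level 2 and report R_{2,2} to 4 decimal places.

R_{0,0} (trapezoid, 1 panel, h=2.4000): 0.155492
R_{1,0} (trapezoid, 2 panels, h=1.2000): 0.064994
R_{2,0} (trapezoid, 4 panels, h=0.6000): 0.037067
R_{1,1} = 0.064994 + (0.064994 − 0.155492)/3 = 0.034828
R_{2,1} = 0.037067 + (0.037067 − 0.064994)/3 = 0.027758
R_{2,2} = 0.027758 + (0.027758 − 0.034828)/15 = 0.027287

0.0273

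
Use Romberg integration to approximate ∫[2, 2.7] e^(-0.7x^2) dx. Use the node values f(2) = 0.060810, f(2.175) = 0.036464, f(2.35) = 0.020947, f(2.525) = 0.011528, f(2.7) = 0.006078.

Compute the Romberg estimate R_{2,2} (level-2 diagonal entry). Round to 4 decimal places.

R_{0,0} (trapezoid, 1 panel, h=0.7000): 0.023411
R_{1,0} (trapezoid, 2 panels, h=0.3500): 0.019037
R_{2,0} (trapezoid, 4 panels, h=0.1750): 0.017917
R_{1,1} = 0.019037 + (0.019037 − 0.023411)/3 = 0.017579
R_{2,1} = 0.017917 + (0.017917 − 0.019037)/3 = 0.017544
R_{2,2} = 0.017544 + (0.017544 − 0.017579)/15 = 0.017542

0.0175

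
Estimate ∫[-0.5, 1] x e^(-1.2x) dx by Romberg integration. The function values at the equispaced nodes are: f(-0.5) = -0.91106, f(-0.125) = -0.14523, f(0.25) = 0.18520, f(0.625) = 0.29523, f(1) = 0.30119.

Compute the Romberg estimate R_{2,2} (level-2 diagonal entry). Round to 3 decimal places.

0.046

R_{0,0} (trapezoid, 1 panel, h=1.5000): -0.45740
R_{1,0} (trapezoid, 2 panels, h=0.7500): -0.08980
R_{2,0} (trapezoid, 4 panels, h=0.3750): 0.01135
R_{1,1} = -0.08980 + (-0.08980 − (-0.45740))/3 = 0.03273
R_{2,1} = 0.01135 + (0.01135 − (-0.08980))/3 = 0.04507
R_{2,2} = 0.04507 + (0.04507 − 0.03273)/15 = 0.04589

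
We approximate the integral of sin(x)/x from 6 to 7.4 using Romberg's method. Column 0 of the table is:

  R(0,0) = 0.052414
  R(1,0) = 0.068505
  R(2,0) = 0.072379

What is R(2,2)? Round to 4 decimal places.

R(1,1) = (4·0.068505 − 0.052414) / 3 = 0.073869
R(2,1) = 0.072379 + (0.072379 − 0.068505)/3 = 0.073670
R(2,2) = (16·0.073670 − 0.073869) / 15 = 0.073657

0.0737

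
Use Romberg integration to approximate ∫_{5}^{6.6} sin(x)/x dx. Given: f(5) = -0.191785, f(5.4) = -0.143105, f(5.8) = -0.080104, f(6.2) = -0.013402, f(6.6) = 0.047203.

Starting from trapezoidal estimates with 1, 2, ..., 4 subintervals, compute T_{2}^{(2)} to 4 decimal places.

T_{0}^{(0)} (trapezoid, 1 panel, h=1.6000): -0.115666
T_{1}^{(0)} (trapezoid, 2 panels, h=0.8000): -0.121916
T_{2}^{(0)} (trapezoid, 4 panels, h=0.4000): -0.123561
T_{1}^{(1)} = -0.121916 + (-0.121916 − (-0.115666))/3 = -0.123999
T_{2}^{(1)} = -0.123561 + (-0.123561 − (-0.121916))/3 = -0.124109
T_{2}^{(2)} = -0.124109 + (-0.124109 − (-0.123999))/15 = -0.124116

-0.1241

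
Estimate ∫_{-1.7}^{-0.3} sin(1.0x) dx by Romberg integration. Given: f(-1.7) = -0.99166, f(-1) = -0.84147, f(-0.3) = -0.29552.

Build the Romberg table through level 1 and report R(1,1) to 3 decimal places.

R(0,0) (trapezoid, 1 panel, h=1.4000): -0.90103
R(1,0) (trapezoid, 2 panels, h=0.7000): -1.03954
R(1,1) = -1.03954 + (-1.03954 − (-0.90103))/3 = -1.08571

-1.086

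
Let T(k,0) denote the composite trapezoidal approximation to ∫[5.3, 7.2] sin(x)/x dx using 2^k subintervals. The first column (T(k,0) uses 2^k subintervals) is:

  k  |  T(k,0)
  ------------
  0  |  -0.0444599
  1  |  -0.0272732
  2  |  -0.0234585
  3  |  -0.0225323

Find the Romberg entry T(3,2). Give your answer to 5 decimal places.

Richardson extrapolation on the trapezoidal column (denominator 4−1=3):
T(2,1) = -0.0234585 + (-0.0234585 − (-0.0272732))/3 = -0.0221869
T(3,1) = (4·(-0.0225323) − (-0.0234585)) / 3 = -0.0222236
T(3,2) = (16·(-0.0222236) − (-0.0221869)) / 15 = -0.0222260

-0.02223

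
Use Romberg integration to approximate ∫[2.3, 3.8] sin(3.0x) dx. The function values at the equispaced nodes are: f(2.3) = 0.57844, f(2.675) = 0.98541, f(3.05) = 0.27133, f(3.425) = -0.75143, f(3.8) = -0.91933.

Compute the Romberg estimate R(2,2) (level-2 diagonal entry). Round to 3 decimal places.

0.139

R(0,0) (trapezoid, 1 panel, h=1.5000): -0.25567
R(1,0) (trapezoid, 2 panels, h=0.7500): 0.07566
R(2,0) (trapezoid, 4 panels, h=0.3750): 0.12557
R(1,1) = 0.07566 + (0.07566 − (-0.25567))/3 = 0.18610
R(2,1) = 0.12557 + (0.12557 − 0.07566)/3 = 0.14221
R(2,2) = 0.14221 + (0.14221 − 0.18610)/15 = 0.13928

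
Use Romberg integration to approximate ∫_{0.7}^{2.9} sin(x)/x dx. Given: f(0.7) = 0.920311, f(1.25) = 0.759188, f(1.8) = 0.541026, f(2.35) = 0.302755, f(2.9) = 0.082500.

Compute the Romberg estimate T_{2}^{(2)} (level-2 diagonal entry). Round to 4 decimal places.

1.1610

T_{0}^{(0)} (trapezoid, 1 panel, h=2.2000): 1.103092
T_{1}^{(0)} (trapezoid, 2 panels, h=1.1000): 1.146675
T_{2}^{(0)} (trapezoid, 4 panels, h=0.5500): 1.157406
T_{1}^{(1)} = 1.146675 + (1.146675 − 1.103092)/3 = 1.161203
T_{2}^{(1)} = 1.157406 + (1.157406 − 1.146675)/3 = 1.160983
T_{2}^{(2)} = 1.160983 + (1.160983 − 1.161203)/15 = 1.160968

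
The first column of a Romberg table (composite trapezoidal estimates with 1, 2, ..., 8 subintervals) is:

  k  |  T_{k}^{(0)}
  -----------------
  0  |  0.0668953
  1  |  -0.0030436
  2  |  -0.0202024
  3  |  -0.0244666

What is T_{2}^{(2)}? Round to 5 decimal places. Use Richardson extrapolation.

Richardson extrapolation on the trapezoidal column (denominator 4−1=3):
T_{1}^{(1)} = -0.0030436 + (-0.0030436 − 0.0668953)/3 = -0.0263566
T_{2}^{(1)} = (4·(-0.0202024) − (-0.0030436)) / 3 = -0.0259220
T_{2}^{(2)} = (16·(-0.0259220) − (-0.0263566)) / 15 = -0.0258930
(Column j=1 coincides with Simpson's rule on the same nodes.)

-0.02589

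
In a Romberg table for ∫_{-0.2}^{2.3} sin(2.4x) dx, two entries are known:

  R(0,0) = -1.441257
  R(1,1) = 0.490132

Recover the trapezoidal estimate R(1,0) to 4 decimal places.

From R(1,1) = (4·R(1,0) − R(0,0))/3, solve for R(1,0):
4·R(1,0) = 3·0.490132 + (-1.441257) = 0.029139
R(1,0) = 0.007285

0.0073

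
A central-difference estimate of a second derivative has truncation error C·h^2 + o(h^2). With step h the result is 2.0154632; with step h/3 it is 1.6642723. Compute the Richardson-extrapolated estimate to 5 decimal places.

1.62037

The leading error scales as h^2; refining by a factor of 3 reduces it by 3^2 = 9.
Extrapolated value = (9·A(h/3) − A(h)) / (9 − 1)
= (9·1.6642723 − 2.0154632) / 8
= 12.9629875 / 8 = 1.6203734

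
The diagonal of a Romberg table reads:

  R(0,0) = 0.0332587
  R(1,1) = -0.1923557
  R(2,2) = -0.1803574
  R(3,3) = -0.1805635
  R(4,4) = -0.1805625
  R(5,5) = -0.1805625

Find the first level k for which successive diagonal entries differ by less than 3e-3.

k = 3

|R(1,1) − R(0,0)| = 0.2256144 ≥ 3e-3
|R(2,2) − R(1,1)| = 0.0119983 ≥ 3e-3
|R(3,3) − R(2,2)| = 0.0002061 < 3e-3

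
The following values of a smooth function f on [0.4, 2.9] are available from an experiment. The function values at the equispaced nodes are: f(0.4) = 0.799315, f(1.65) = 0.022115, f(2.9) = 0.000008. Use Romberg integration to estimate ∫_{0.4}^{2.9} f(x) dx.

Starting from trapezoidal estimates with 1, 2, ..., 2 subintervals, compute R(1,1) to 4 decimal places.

R(0,0) (trapezoid, 1 panel, h=2.5000): 0.999154
R(1,0) (trapezoid, 2 panels, h=1.2500): 0.527221
R(1,1) = 0.527221 + (0.527221 − 0.999154)/3 = 0.369910

0.3699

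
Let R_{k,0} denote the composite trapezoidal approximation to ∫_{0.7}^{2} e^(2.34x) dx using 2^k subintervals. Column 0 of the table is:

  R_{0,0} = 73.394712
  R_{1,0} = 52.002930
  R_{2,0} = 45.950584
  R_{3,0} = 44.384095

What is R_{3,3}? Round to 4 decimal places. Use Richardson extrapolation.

R_{1,1} = 52.002930 + (52.002930 − 73.394712)/3 = 44.872336
R_{2,1} = (4·45.950584 − 52.002930) / 3 = 43.933135
R_{3,1} = (4·44.384095 − 45.950584) / 3 = 43.861932
R_{2,2} = (16·43.933135 − 44.872336) / 15 = 43.870522
R_{3,2} = (16·43.861932 − 43.933135) / 15 = 43.857185
R_{3,3} = 43.857185 + (43.857185 − 43.870522)/63 = 43.856973

43.8570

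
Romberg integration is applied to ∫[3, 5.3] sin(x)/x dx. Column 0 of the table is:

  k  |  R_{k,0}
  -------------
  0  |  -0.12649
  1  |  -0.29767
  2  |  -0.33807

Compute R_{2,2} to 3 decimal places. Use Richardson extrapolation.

Richardson extrapolation on the trapezoidal column (denominator 4−1=3):
R_{1,1} = -0.29767 + (-0.29767 − (-0.12649))/3 = -0.35473
R_{2,1} = -0.33807 + (-0.33807 − (-0.29767))/3 = -0.35154
R_{2,2} = -0.35154 + (-0.35154 − (-0.35473))/15 = -0.35133

-0.351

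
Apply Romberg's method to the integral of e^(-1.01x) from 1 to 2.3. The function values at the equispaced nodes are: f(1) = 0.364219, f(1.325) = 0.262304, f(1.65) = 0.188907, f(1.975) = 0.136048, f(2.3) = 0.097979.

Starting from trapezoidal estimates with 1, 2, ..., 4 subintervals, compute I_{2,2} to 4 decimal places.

I_{0,0} (trapezoid, 1 panel, h=1.3000): 0.300429
I_{1,0} (trapezoid, 2 panels, h=0.6500): 0.273004
I_{2,0} (trapezoid, 4 panels, h=0.3250): 0.265966
I_{1,1} = 0.273004 + (0.273004 − 0.300429)/3 = 0.263862
I_{2,1} = 0.265966 + (0.265966 − 0.273004)/3 = 0.263620
I_{2,2} = 0.263620 + (0.263620 − 0.263862)/15 = 0.263604

0.2636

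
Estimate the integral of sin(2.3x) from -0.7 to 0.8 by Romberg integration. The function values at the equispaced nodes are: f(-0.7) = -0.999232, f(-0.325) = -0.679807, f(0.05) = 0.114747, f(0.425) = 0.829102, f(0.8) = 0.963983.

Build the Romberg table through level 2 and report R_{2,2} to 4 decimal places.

R_{0,0} (trapezoid, 1 panel, h=1.5000): -0.026437
R_{1,0} (trapezoid, 2 panels, h=0.7500): 0.072842
R_{2,0} (trapezoid, 4 panels, h=0.3750): 0.092407
R_{1,1} = 0.072842 + (0.072842 − (-0.026437))/3 = 0.105935
R_{2,1} = 0.092407 + (0.092407 − 0.072842)/3 = 0.098929
R_{2,2} = 0.098929 + (0.098929 − 0.105935)/15 = 0.098462

0.0985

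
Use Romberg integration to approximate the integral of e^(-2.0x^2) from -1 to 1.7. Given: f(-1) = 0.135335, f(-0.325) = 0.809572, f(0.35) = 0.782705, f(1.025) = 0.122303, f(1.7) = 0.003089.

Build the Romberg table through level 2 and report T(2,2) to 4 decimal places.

1.2054

T(0,0) (trapezoid, 1 panel, h=2.7000): 0.186872
T(1,0) (trapezoid, 2 panels, h=1.3500): 1.150088
T(2,0) (trapezoid, 4 panels, h=0.6750): 1.204060
T(1,1) = 1.150088 + (1.150088 − 0.186872)/3 = 1.471160
T(2,1) = 1.204060 + (1.204060 − 1.150088)/3 = 1.222051
T(2,2) = 1.222051 + (1.222051 − 1.471160)/15 = 1.205444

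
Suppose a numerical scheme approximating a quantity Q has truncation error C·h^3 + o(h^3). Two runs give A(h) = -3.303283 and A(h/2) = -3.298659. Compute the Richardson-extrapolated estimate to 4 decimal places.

-3.2980

The leading error scales as h^3; refining by a factor of 2 reduces it by 2^3 = 8.
Extrapolated value = (8·A(h/2) − A(h)) / (8 − 1)
= (8·(-3.298659) − (-3.303283)) / 7
= -23.085989 / 7 = -3.297998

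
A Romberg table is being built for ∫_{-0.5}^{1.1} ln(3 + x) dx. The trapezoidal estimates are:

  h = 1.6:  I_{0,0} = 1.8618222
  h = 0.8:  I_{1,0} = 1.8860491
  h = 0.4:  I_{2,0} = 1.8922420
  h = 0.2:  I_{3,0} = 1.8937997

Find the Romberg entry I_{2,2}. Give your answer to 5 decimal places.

Richardson extrapolation on the trapezoidal column (denominator 4−1=3):
I_{1,1} = (4·1.8860491 − 1.8618222) / 3 = 1.8941247
I_{2,1} = (4·1.8922420 − 1.8860491) / 3 = 1.8943063
I_{2,2} = (16·1.8943063 − 1.8941247) / 15 = 1.8943184
(Column j=1 coincides with Simpson's rule on the same nodes.)

1.89432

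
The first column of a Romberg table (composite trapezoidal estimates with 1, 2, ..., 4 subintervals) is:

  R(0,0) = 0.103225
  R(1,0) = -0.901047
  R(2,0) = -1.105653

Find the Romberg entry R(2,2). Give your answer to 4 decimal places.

Richardson extrapolation on the trapezoidal column (denominator 4−1=3):
R(1,1) = (4·(-0.901047) − 0.103225) / 3 = -1.235804
R(2,1) = -1.105653 + (-1.105653 − (-0.901047))/3 = -1.173855
R(2,2) = -1.173855 + (-1.173855 − (-1.235804))/15 = -1.169725

-1.1697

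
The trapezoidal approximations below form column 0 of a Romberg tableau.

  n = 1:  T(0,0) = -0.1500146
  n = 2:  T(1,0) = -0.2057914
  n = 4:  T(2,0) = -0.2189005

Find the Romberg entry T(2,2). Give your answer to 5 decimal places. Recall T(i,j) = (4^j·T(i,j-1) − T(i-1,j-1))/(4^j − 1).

-0.22320

Richardson extrapolation on the trapezoidal column (denominator 4−1=3):
T(1,1) = (4·(-0.2057914) − (-0.1500146)) / 3 = -0.2243837
T(2,1) = (4·(-0.2189005) − (-0.2057914)) / 3 = -0.2232702
T(2,2) = -0.2232702 + (-0.2232702 − (-0.2243837))/15 = -0.2231960
(Column j=1 coincides with Simpson's rule on the same nodes.)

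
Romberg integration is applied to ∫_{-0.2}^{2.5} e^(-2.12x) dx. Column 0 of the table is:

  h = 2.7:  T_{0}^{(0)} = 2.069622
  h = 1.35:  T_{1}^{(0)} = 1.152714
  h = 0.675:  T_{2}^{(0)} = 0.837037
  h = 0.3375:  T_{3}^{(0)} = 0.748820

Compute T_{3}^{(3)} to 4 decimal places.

T_{1}^{(1)} = (4·1.152714 − 2.069622) / 3 = 0.847078
T_{2}^{(1)} = (4·0.837037 − 1.152714) / 3 = 0.731811
T_{3}^{(1)} = (4·0.748820 − 0.837037) / 3 = 0.719414
T_{2}^{(2)} = (16·0.731811 − 0.847078) / 15 = 0.724127
T_{3}^{(2)} = (16·0.719414 − 0.731811) / 15 = 0.718588
T_{3}^{(3)} = 0.718588 + (0.718588 − 0.724127)/63 = 0.718500

0.7185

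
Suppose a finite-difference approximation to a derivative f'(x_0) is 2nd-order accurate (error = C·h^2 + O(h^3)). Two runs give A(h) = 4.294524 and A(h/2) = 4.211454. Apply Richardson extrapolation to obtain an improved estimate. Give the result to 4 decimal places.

4.1838

Extrapolated value = (4·A(h/2) − A(h)) / (4 − 1)
= (4·4.211454 − 4.294524) / 3
= 12.551292 / 3 = 4.183764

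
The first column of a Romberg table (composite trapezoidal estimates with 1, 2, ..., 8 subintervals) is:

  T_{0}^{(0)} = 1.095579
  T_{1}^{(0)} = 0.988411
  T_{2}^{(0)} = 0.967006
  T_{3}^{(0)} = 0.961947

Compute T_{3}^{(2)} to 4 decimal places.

0.9603

Richardson extrapolation on the trapezoidal column (denominator 4−1=3):
T_{2}^{(1)} = 0.967006 + (0.967006 − 0.988411)/3 = 0.959871
T_{3}^{(1)} = 0.961947 + (0.961947 − 0.967006)/3 = 0.960261
T_{3}^{(2)} = 0.960261 + (0.960261 − 0.959871)/15 = 0.960287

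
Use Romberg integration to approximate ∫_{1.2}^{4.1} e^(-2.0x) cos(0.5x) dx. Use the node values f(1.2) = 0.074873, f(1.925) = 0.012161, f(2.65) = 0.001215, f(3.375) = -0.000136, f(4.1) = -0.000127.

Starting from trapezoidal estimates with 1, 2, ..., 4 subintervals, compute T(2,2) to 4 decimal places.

T(0,0) (trapezoid, 1 panel, h=2.9000): 0.108382
T(1,0) (trapezoid, 2 panels, h=1.4500): 0.055953
T(2,0) (trapezoid, 4 panels, h=0.7250): 0.036694
T(1,1) = 0.055953 + (0.055953 − 0.108382)/3 = 0.038477
T(2,1) = 0.036694 + (0.036694 − 0.055953)/3 = 0.030274
T(2,2) = 0.030274 + (0.030274 − 0.038477)/15 = 0.029727

0.0297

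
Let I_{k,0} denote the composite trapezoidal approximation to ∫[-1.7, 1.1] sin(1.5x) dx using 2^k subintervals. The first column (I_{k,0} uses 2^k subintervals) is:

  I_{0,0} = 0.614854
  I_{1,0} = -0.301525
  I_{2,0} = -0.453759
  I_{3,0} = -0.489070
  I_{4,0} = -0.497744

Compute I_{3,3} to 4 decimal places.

-0.5006

I_{1,1} = -0.301525 + (-0.301525 − 0.614854)/3 = -0.606985
I_{2,1} = -0.453759 + (-0.453759 − (-0.301525))/3 = -0.504504
I_{3,1} = (4·(-0.489070) − (-0.453759)) / 3 = -0.500840
I_{2,2} = (16·(-0.504504) − (-0.606985)) / 15 = -0.497672
I_{3,2} = -0.500840 + (-0.500840 − (-0.504504))/15 = -0.500596
I_{3,3} = (64·(-0.500596) − (-0.497672)) / 63 = -0.500642
(Column j=1 coincides with Simpson's rule on the same nodes.)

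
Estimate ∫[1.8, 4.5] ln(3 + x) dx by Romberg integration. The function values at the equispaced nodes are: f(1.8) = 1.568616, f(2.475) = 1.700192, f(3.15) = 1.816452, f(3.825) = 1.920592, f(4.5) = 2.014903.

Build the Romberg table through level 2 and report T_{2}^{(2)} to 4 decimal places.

T_{0}^{(0)} (trapezoid, 1 panel, h=2.7000): 4.837751
T_{1}^{(0)} (trapezoid, 2 panels, h=1.3500): 4.871086
T_{2}^{(0)} (trapezoid, 4 panels, h=0.6750): 4.879572
T_{1}^{(1)} = 4.871086 + (4.871086 − 4.837751)/3 = 4.882198
T_{2}^{(1)} = 4.879572 + (4.879572 − 4.871086)/3 = 4.882401
T_{2}^{(2)} = 4.882401 + (4.882401 − 4.882198)/15 = 4.882415

4.8824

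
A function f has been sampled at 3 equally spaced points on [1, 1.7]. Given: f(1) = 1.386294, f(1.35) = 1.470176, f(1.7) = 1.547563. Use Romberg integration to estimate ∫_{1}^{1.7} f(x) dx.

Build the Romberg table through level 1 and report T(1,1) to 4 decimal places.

1.0284

T(0,0) (trapezoid, 1 panel, h=0.7000): 1.026850
T(1,0) (trapezoid, 2 panels, h=0.3500): 1.027987
T(1,1) = 1.027987 + (1.027987 − 1.026850)/3 = 1.028366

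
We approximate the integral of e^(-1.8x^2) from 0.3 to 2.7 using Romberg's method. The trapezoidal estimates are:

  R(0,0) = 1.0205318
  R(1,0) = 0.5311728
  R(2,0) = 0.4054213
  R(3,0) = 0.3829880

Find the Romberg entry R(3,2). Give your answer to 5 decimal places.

0.37631

Richardson extrapolation on the trapezoidal column (denominator 4−1=3):
R(2,1) = (4·0.4054213 − 0.5311728) / 3 = 0.3635041
R(3,1) = 0.3829880 + (0.3829880 − 0.4054213)/3 = 0.3755102
R(3,2) = 0.3755102 + (0.3755102 − 0.3635041)/15 = 0.3763106
(Column j=1 coincides with Simpson's rule on the same nodes.)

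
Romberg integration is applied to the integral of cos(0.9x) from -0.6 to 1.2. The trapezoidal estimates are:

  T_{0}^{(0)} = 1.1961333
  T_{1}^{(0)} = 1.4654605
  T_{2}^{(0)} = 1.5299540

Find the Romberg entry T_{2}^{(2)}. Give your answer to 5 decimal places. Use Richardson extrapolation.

1.55120

T_{1}^{(1)} = (4·1.4654605 − 1.1961333) / 3 = 1.5552362
T_{2}^{(1)} = (4·1.5299540 − 1.4654605) / 3 = 1.5514518
T_{2}^{(2)} = 1.5514518 + (1.5514518 − 1.5552362)/15 = 1.5511995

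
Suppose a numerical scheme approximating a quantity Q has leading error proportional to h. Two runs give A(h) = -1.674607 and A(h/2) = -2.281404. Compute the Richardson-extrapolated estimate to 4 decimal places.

-2.8882

Extrapolated value = (2·A(h/2) − A(h)) / (2 − 1)
= (2·(-2.281404) − (-1.674607)) / 1
= -2.888201 / 1 = -2.888201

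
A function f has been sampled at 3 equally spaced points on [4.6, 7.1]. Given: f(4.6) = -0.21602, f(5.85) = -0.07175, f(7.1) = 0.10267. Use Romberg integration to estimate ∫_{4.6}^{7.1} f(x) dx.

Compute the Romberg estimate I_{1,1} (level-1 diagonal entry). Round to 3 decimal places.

I_{0,0} (trapezoid, 1 panel, h=2.5000): -0.14169
I_{1,0} (trapezoid, 2 panels, h=1.2500): -0.16053
I_{1,1} = -0.16053 + (-0.16053 − (-0.14169))/3 = -0.16681

-0.167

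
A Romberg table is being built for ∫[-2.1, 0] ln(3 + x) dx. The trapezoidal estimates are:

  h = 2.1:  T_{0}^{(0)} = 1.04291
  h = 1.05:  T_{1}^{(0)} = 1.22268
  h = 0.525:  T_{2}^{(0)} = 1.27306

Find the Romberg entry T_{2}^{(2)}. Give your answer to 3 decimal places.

1.290

Richardson extrapolation on the trapezoidal column (denominator 4−1=3):
T_{1}^{(1)} = 1.22268 + (1.22268 − 1.04291)/3 = 1.28260
T_{2}^{(1)} = 1.27306 + (1.27306 − 1.22268)/3 = 1.28985
T_{2}^{(2)} = 1.28985 + (1.28985 − 1.28260)/15 = 1.29033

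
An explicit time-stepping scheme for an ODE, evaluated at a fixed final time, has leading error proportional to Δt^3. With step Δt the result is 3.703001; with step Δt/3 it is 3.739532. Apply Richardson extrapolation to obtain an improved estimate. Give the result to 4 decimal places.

Extrapolated value = (27·A(Δt/3) − A(Δt)) / (27 − 1)
= (27·3.739532 − 3.703001) / 26
= 97.264363 / 26 = 3.740937

3.7409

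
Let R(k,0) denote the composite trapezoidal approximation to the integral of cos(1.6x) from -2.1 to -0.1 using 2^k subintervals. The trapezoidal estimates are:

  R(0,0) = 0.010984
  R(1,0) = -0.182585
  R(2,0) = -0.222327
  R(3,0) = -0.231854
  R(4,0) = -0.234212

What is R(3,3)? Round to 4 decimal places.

R(1,1) = (4·(-0.182585) − 0.010984) / 3 = -0.247108
R(2,1) = -0.222327 + (-0.222327 − (-0.182585))/3 = -0.235574
R(3,1) = -0.231854 + (-0.231854 − (-0.222327))/3 = -0.235030
R(2,2) = -0.235574 + (-0.235574 − (-0.247108))/15 = -0.234805
R(3,2) = -0.235030 + (-0.235030 − (-0.235574))/15 = -0.234994
R(3,3) = (64·(-0.234994) − (-0.234805)) / 63 = -0.234997
(Column j=1 coincides with Simpson's rule on the same nodes.)

-0.2350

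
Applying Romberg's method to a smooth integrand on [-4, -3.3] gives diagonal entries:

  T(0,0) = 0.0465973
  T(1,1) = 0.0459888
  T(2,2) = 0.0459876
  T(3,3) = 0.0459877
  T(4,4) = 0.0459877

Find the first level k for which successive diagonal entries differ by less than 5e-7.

|T(1,1) − T(0,0)| = 0.0006085 ≥ 5e-7
|T(2,2) − T(1,1)| = 0.0000012 ≥ 5e-7
|T(3,3) − T(2,2)| = 0.0000001 < 5e-7

k = 3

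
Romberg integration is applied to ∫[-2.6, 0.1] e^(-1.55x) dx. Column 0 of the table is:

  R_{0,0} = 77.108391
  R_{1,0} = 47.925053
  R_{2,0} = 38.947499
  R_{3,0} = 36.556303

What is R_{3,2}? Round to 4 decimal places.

35.7462

Richardson extrapolation on the trapezoidal column (denominator 4−1=3):
R_{2,1} = 38.947499 + (38.947499 − 47.925053)/3 = 35.954981
R_{3,1} = (4·36.556303 − 38.947499) / 3 = 35.759238
R_{3,2} = (16·35.759238 − 35.954981) / 15 = 35.746188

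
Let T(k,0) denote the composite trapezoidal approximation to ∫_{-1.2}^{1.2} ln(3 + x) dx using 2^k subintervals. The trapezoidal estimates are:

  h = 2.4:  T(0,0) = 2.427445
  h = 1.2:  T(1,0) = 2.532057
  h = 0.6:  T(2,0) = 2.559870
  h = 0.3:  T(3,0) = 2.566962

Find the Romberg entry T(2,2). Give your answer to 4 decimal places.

T(1,1) = 2.532057 + (2.532057 − 2.427445)/3 = 2.566928
T(2,1) = 2.559870 + (2.559870 − 2.532057)/3 = 2.569141
T(2,2) = 2.569141 + (2.569141 − 2.566928)/15 = 2.569289

2.5693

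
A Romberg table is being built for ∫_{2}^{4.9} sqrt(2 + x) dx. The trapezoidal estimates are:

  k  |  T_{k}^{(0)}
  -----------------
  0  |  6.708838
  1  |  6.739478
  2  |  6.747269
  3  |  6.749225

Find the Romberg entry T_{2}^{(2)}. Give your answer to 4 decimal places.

6.7499

Richardson extrapolation on the trapezoidal column (denominator 4−1=3):
T_{1}^{(1)} = 6.739478 + (6.739478 − 6.708838)/3 = 6.749691
T_{2}^{(1)} = 6.747269 + (6.747269 − 6.739478)/3 = 6.749866
T_{2}^{(2)} = 6.749866 + (6.749866 − 6.749691)/15 = 6.749878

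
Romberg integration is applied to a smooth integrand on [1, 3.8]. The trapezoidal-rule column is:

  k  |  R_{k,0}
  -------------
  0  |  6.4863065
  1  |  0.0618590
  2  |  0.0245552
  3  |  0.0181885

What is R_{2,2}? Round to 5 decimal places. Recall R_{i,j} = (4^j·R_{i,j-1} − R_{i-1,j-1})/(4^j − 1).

0.15157

Richardson extrapolation on the trapezoidal column (denominator 4−1=3):
R_{1,1} = (4·0.0618590 − 6.4863065) / 3 = -2.0796235
R_{2,1} = 0.0245552 + (0.0245552 − 0.0618590)/3 = 0.0121206
R_{2,2} = (16·0.0121206 − (-2.0796235)) / 15 = 0.1515702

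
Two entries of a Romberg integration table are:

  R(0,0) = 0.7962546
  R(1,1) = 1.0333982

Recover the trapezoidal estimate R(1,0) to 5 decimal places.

From R(1,1) = (4·R(1,0) − R(0,0))/3, solve for R(1,0):
4·R(1,0) = 3·1.0333982 + 0.7962546 = 3.8964492
R(1,0) = 0.9741123

0.97411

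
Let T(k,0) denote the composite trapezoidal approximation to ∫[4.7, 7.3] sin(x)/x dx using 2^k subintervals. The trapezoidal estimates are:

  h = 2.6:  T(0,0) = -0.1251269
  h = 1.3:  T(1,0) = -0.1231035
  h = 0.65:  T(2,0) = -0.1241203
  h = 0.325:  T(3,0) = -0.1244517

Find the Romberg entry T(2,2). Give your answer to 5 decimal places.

-0.12459

T(1,1) = (4·(-0.1231035) − (-0.1251269)) / 3 = -0.1224290
T(2,1) = (4·(-0.1241203) − (-0.1231035)) / 3 = -0.1244592
T(2,2) = -0.1244592 + (-0.1244592 − (-0.1224290))/15 = -0.1245945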